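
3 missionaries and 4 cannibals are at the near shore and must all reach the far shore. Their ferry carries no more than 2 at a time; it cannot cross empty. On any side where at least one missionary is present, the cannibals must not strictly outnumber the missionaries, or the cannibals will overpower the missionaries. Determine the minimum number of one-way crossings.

The cannibals already outnumber the missionaries at the near shore before anyone moves, so the starting position itself is disallowed.

impossible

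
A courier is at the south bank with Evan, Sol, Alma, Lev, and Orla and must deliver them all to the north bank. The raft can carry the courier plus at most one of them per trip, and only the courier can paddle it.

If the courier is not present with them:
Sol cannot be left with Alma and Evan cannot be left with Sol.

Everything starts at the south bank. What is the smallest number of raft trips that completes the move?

11

Counting alone: the courier can take at most 1 across per trip to the north bank, so moving all 5 needs at least 5 loaded trips out, with a return between consecutive ones — at least 9 crossings.
The safety rule pushes this higher. Following every safe sequence of crossings, the most of the 5 that can be at the north bank as the raft arrives there on crossing 9 is 4 — never all 5.
So no plan with fewer than 11 crossings exists, and this one achieves 11:
1. Courier goes to the north bank with Sol.  [the south bank: Alma, Evan, Lev, Orla | the north bank: Sol]
2. Courier goes back to the south bank alone.  [the south bank: Alma, Evan, Lev, Orla | the north bank: Sol]
3. Courier goes to the north bank with Evan.  [the south bank: Alma, Lev, Orla | the north bank: Evan, Sol]
4. Courier goes back to the south bank with Sol.  [the south bank: Alma, Lev, Orla, Sol | the north bank: Evan]
5. Courier goes to the north bank with Alma.  [the south bank: Lev, Orla, Sol | the north bank: Alma, Evan]
6. Courier goes back to the south bank alone.  [the south bank: Lev, Orla, Sol | the north bank: Alma, Evan]
7. Courier goes to the north bank with Lev.  [the south bank: Orla, Sol | the north bank: Alma, Evan, Lev]
8. Courier goes back to the south bank alone.  [the south bank: Orla, Sol | the north bank: Alma, Evan, Lev]
9. Courier goes to the north bank with Orla.  [the south bank: Sol | the north bank: Alma, Evan, Lev, Orla]
10. Courier goes back to the south bank alone.  [the south bank: Sol | the north bank: Alma, Evan, Lev, Orla]
11. Courier goes to the north bank with Sol.  [the south bank: — | the north bank: Alma, Evan, Lev, Orla, Sol]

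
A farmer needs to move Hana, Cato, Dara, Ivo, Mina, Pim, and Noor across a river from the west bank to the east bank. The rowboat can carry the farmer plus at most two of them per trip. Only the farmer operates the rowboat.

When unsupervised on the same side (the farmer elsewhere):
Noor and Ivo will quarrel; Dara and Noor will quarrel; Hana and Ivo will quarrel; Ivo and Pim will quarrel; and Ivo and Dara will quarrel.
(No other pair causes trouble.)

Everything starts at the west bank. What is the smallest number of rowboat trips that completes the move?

11

Counting alone: the farmer can take at most 2 across per trip to the east bank, so moving all 7 needs at least 4 loaded trips out, with a return between consecutive ones — at least 7 crossings.
The safety rule pushes this higher. Following every safe sequence of crossings, the most of the 7 that can be at the east bank as the rowboat arrives there on crossings 7, 9 is 5, 6 respectively — never all 7.
So no plan with fewer than 11 crossings exists, and this one achieves 11:
1. Farmer goes to the east bank with Dara and Ivo.  [the west bank: Cato, Hana, Mina, Noor, Pim | the east bank: Dara, Ivo]
2. Farmer goes back to the west bank with Dara.  [the west bank: Cato, Dara, Hana, Mina, Noor, Pim | the east bank: Ivo]
3. Farmer goes to the east bank with Dara and Hana.  [the west bank: Cato, Mina, Noor, Pim | the east bank: Dara, Hana, Ivo]
4. Farmer goes back to the west bank with Ivo.  [the west bank: Cato, Ivo, Mina, Noor, Pim | the east bank: Dara, Hana]
5. Farmer goes to the east bank with Cato and Ivo.  [the west bank: Mina, Noor, Pim | the east bank: Cato, Dara, Hana, Ivo]
6. Farmer goes back to the west bank with Ivo.  [the west bank: Ivo, Mina, Noor, Pim | the east bank: Cato, Dara, Hana]
7. Farmer goes to the east bank with Ivo and Mina.  [the west bank: Noor, Pim | the east bank: Cato, Dara, Hana, Ivo, Mina]
8. Farmer goes back to the west bank with Ivo.  [the west bank: Ivo, Noor, Pim | the east bank: Cato, Dara, Hana, Mina]
9. Farmer goes to the east bank with Ivo and Pim.  [the west bank: Noor | the east bank: Cato, Dara, Hana, Ivo, Mina, Pim]
10. Farmer goes back to the west bank with Ivo.  [the west bank: Ivo, Noor | the east bank: Cato, Dara, Hana, Mina, Pim]
11. Farmer goes to the east bank with Ivo and Noor.  [the west bank: — | the east bank: Cato, Dara, Hana, Ivo, Mina, Noor, Pim]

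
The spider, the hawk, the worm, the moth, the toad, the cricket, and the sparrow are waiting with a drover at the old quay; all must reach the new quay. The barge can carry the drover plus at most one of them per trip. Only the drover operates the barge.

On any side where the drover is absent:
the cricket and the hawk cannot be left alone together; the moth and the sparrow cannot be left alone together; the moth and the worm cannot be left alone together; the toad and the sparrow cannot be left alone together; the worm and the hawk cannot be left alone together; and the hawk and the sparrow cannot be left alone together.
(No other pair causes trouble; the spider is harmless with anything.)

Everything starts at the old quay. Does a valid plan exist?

No

Whatever the first load, the items left behind include a forbidden pair without the drover. No opening move is safe, so no plan exists.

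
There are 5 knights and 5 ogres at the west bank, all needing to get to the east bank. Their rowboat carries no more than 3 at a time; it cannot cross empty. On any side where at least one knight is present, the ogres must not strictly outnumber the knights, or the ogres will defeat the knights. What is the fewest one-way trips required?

Counting alone: each trip to the east bank takes at most 3 across and each return brings at least 1 back, so after t trips out (and t−1 returns) at most 3t − (t−1) of the 10 are across; that first reaches 10 at t = 5, so at least 9 crossings are needed.
The safety rule pushes this higher. Following every safe sequence of crossings, the most of the 10 that can be at the east bank as the rowboat arrives there on crossing 9 is 9 — never all 10.
So no plan with fewer than 11 crossings exists, and this one achieves 11:
1. 2 ogres → the east bank.  (the west bank: 5K 3O; the east bank: 0K 2O)
2. 1 ogre ← the west bank.  (the west bank: 5K 4O; the east bank: 0K 1O)
3. 3 ogres → the east bank.  (the west bank: 5K 1O; the east bank: 0K 4O)
4. 1 ogre ← the west bank.  (the west bank: 5K 2O; the east bank: 0K 3O)
5. 3 knights → the east bank.  (the west bank: 2K 2O; the east bank: 3K 3O)
6. 1 knight and 1 ogre ← the west bank.  (the west bank: 3K 3O; the east bank: 2K 2O)
7. 3 knights → the east bank.  (the west bank: 0K 3O; the east bank: 5K 2O)
8. 1 ogre ← the west bank.  (the west bank: 0K 4O; the east bank: 5K 1O)
9. 2 ogres → the east bank.  (the west bank: 0K 2O; the east bank: 5K 3O)
10. 1 ogre ← the west bank.  (the west bank: 0K 3O; the east bank: 5K 2O)
11. 3 ogres → the east bank.  (the west bank: 0K 0O; the east bank: 5K 5O)

11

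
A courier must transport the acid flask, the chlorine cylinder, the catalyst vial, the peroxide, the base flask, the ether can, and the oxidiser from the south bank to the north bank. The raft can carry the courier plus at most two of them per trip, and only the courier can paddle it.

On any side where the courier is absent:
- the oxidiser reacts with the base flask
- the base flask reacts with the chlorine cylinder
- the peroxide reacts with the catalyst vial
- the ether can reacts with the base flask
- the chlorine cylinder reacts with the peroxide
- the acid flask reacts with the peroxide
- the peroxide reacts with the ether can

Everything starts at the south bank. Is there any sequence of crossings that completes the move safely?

Yes

1. Courier goes to the north bank with the base flask and the peroxide.
2. Courier goes back to the south bank alone.
3. Courier goes to the north bank with the oxidiser.
4. Courier goes back to the south bank with the base flask.
5. Courier goes to the north bank with the chlorine cylinder and the ether can.
6. Courier goes back to the south bank with the peroxide.
7. Courier goes to the north bank with the acid flask and the catalyst vial.
8. Courier goes back to the south bank alone.
9. Courier goes to the north bank with the base flask and the peroxide.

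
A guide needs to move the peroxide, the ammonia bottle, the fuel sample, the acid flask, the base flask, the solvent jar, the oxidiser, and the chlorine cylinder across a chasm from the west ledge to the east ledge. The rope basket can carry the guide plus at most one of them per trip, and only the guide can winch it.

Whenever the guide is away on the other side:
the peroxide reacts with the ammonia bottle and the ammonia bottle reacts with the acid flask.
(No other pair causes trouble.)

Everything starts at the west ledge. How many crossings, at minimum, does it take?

17

Counting alone: the guide can take at most 1 across per trip to the east ledge, so moving all 8 needs at least 8 loaded trips out, with a return between consecutive ones — at least 15 crossings.
The safety rule pushes this higher. Following every safe sequence of crossings, the most of the 8 that can be at the east ledge as the rope basket arrives there on crossing 15 is 7 — never all 8.
So no plan with fewer than 17 crossings exists, and this one achieves 17:
1. Guide goes to the east ledge with the ammonia bottle.
2. Guide goes back to the west ledge alone.
3. Guide goes to the east ledge with the peroxide.
4. Guide goes back to the west ledge with the ammonia bottle.
5. Guide goes to the east ledge with the acid flask.
6. Guide goes back to the west ledge alone.
7. Guide goes to the east ledge with the fuel sample.
8. Guide goes back to the west ledge alone.
9. Guide goes to the east ledge with the base flask.
10. Guide goes back to the west ledge alone.
11. Guide goes to the east ledge with the solvent jar.
12. Guide goes back to the west ledge alone.
13. Guide goes to the east ledge with the oxidiser.
14. Guide goes back to the west ledge alone.
15. Guide goes to the east ledge with the chlorine cylinder.
16. Guide goes back to the west ledge alone.
17. Guide goes to the east ledge with the ammonia bottle.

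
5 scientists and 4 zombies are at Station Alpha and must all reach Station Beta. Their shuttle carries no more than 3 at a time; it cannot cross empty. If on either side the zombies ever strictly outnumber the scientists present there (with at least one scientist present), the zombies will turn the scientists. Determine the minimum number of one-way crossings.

7

Counting alone: each trip to Station Beta takes at most 3 across and each return brings at least 1 back, so after t trips out (and t−1 returns) at most 3t − (t−1) of the 9 are across; that first reaches 9 at t = 4, so at least 7 crossings are needed.
The plan below uses exactly 7 crossings, so it is optimal:
1. 3 zombies → Station Beta.  (Station Alpha: 5S 1Z; Station Beta: 0S 3Z)
2. 1 zombie ← Station Alpha.  (Station Alpha: 5S 2Z; Station Beta: 0S 2Z)
3. 3 scientists → Station Beta.  (Station Alpha: 2S 2Z; Station Beta: 3S 2Z)
4. 1 scientist ← Station Alpha.  (Station Alpha: 3S 2Z; Station Beta: 2S 2Z)
5. 2 scientists and 1 zombie → Station Beta.  (Station Alpha: 1S 1Z; Station Beta: 4S 3Z)
6. 1 scientist ← Station Alpha.  (Station Alpha: 2S 1Z; Station Beta: 3S 3Z)
7. 2 scientists and 1 zombie → Station Beta.  (Station Alpha: 0S 0Z; Station Beta: 5S 4Z)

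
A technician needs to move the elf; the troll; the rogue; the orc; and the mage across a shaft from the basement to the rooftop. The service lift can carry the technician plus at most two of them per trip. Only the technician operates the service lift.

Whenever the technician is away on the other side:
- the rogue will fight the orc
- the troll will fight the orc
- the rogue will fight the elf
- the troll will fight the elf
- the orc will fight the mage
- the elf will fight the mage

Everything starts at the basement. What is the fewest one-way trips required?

Counting alone: the technician can take at most 2 across per trip to the rooftop, so moving all 5 needs at least 3 loaded trips out, with a return between consecutive ones — at least 5 crossings.
The safety rule pushes this higher. Following every safe sequence of crossings, the most of the 5 that can be at the rooftop as the service lift arrives there on crossing 5 is 4 — never all 5.
So no plan with fewer than 7 crossings exists, and this one achieves 7:
1. Technician goes to the rooftop with the elf and the orc.  [the basement: the mage, the rogue, the troll | the rooftop: the elf, the orc]
2. Technician goes back to the basement alone.  [the basement: the mage, the rogue, the troll | the rooftop: the elf, the orc]
3. Technician goes to the rooftop with the troll.  [the basement: the mage, the rogue | the rooftop: the elf, the orc, the troll]
4. Technician goes back to the basement with the elf and the orc.  [the basement: the elf, the mage, the orc, the rogue | the rooftop: the troll]
5. Technician goes to the rooftop with the mage and the rogue.  [the basement: the elf, the orc | the rooftop: the mage, the rogue, the troll]
6. Technician goes back to the basement alone.  [the basement: the elf, the orc | the rooftop: the mage, the rogue, the troll]
7. Technician goes to the rooftop with the elf and the orc.  [the basement: — | the rooftop: the elf, the mage, the orc, the rogue, the troll]

7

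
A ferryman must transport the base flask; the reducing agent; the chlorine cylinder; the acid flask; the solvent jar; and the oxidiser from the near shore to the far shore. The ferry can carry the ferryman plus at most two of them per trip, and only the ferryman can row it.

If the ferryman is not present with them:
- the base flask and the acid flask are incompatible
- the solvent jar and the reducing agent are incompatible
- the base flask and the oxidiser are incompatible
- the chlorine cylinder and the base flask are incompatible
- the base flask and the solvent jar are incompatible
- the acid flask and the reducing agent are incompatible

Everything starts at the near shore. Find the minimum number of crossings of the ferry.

Counting alone: the ferryman can take at most 2 across per trip to the far shore, so moving all 6 needs at least 3 loaded trips out, with a return between consecutive ones — at least 5 crossings.
The safety rule pushes this higher. Following every safe sequence of crossings, the most of the 6 that can be at the far shore as the ferry arrives there on crossing 5 is 5 — never all 6.
So no plan with fewer than 7 crossings exists, and this one achieves 7:
1. Ferryman goes to the far shore with the base flask and the reducing agent.
2. Ferryman goes back to the near shore alone.
3. Ferryman goes to the far shore with the acid flask and the chlorine cylinder.
4. Ferryman goes back to the near shore with the base flask and the reducing agent.
5. Ferryman goes to the far shore with the oxidiser and the solvent jar.
6. Ferryman goes back to the near shore alone.
7. Ferryman goes to the far shore with the base flask and the reducing agent.

7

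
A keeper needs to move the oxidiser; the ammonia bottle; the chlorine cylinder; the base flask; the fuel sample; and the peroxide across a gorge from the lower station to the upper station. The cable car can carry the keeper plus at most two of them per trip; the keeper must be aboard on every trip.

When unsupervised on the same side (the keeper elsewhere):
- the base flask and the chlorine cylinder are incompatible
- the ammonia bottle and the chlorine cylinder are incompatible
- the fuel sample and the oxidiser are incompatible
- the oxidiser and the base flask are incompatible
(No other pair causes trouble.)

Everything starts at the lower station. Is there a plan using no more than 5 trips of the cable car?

Counting alone: the keeper can take at most 2 across per trip to the upper station, so moving all 6 needs at least 3 loaded trips out, with a return between consecutive ones — at least 5 crossings.
The safety rule pushes this higher. Following every safe sequence of crossings, the most of the 6 that can be at the upper station as the cable car arrives there on crossing 5 is 5 — never all 6.
So the move cannot be finished within 5 crossings. (The shortest complete plan takes 7:)
1. Keeper goes to the upper station with the chlorine cylinder and the oxidiser.
2. Keeper goes back to the lower station alone.
3. Keeper goes to the upper station with the ammonia bottle and the base flask.
4. Keeper goes back to the lower station with the chlorine cylinder and the oxidiser.
5. Keeper goes to the upper station with the fuel sample and the peroxide.
6. Keeper goes back to the lower station alone.
7. Keeper goes to the upper station with the chlorine cylinder and the oxidiser.

No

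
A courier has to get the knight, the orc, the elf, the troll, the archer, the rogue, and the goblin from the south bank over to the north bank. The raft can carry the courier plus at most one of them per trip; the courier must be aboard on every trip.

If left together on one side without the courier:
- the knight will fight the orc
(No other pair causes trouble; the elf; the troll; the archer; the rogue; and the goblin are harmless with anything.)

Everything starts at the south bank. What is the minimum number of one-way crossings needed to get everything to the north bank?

Counting alone: the courier can take at most 1 across per trip to the north bank, so moving all 7 needs at least 7 loaded trips out, with a return between consecutive ones — at least 13 crossings.
The plan below uses exactly 13 crossings, so it is optimal:
1. Courier goes to the north bank with the knight.
2. Courier goes back to the south bank alone.
3. Courier goes to the north bank with the elf.
4. Courier goes back to the south bank alone.
5. Courier goes to the north bank with the troll.
6. Courier goes back to the south bank alone.
7. Courier goes to the north bank with the archer.
8. Courier goes back to the south bank alone.
9. Courier goes to the north bank with the rogue.
10. Courier goes back to the south bank alone.
11. Courier goes to the north bank with the goblin.
12. Courier goes back to the south bank alone.
13. Courier goes to the north bank with the orc.

13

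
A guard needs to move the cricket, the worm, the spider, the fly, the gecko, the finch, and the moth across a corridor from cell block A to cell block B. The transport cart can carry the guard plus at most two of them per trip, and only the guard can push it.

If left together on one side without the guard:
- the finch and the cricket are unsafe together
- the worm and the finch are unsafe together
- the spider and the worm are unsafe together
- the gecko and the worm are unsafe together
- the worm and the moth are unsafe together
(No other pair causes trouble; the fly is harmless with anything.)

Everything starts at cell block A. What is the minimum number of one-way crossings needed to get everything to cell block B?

Counting alone: the guard can take at most 2 across per trip to cell block B, so moving all 7 needs at least 4 loaded trips out, with a return between consecutive ones — at least 7 crossings.
The safety rule pushes this higher. Following every safe sequence of crossings, the most of the 7 that can be at cell block B as the transport cart arrives there on crossing 7 is 6 — never all 7.
So no plan with fewer than 9 crossings exists, and this one achieves 9:
1. Guard goes to cell block B with the cricket and the worm.  [cell block A: the finch, the fly, the gecko, the moth, the spider | cell block B: the cricket, the worm]
2. Guard goes back to cell block A alone.  [cell block A: the finch, the fly, the gecko, the moth, the spider | cell block B: the cricket, the worm]
3. Guard goes to cell block B with the fly.  [cell block A: the finch, the gecko, the moth, the spider | cell block B: the cricket, the fly, the worm]
4. Guard goes back to cell block A alone.  [cell block A: the finch, the gecko, the moth, the spider | cell block B: the cricket, the fly, the worm]
5. Guard goes to cell block B with the gecko and the spider.  [cell block A: the finch, the moth | cell block B: the cricket, the fly, the gecko, the spider, the worm]
6. Guard goes back to cell block A with the worm.  [cell block A: the finch, the moth, the worm | cell block B: the cricket, the fly, the gecko, the spider]
7. Guard goes to cell block B with the moth and the worm.  [cell block A: the finch | cell block B: the cricket, the fly, the gecko, the moth, the spider, the worm]
8. Guard goes back to cell block A with the worm.  [cell block A: the finch, the worm | cell block B: the cricket, the fly, the gecko, the moth, the spider]
9. Guard goes to cell block B with the finch and the worm.  [cell block A: — | cell block B: the cricket, the finch, the fly, the gecko, the moth, the spider, the worm]

9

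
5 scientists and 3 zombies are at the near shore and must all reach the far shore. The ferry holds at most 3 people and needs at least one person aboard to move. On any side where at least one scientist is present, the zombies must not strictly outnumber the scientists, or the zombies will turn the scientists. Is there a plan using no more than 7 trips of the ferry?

Yes

Yes — this plan uses 7 crossings (≤ 7):
1. 2 zombies → the far shore.  (the near shore: 5S 1Z; the far shore: 0S 2Z)
2. 1 zombie ← the near shore.  (the near shore: 5S 2Z; the far shore: 0S 1Z)
3. 2 scientists and 1 zombie → the far shore.  (the near shore: 3S 1Z; the far shore: 2S 2Z)
4. 1 zombie ← the near shore.  (the near shore: 3S 2Z; the far shore: 2S 1Z)
5. 1 scientist and 2 zombies → the far shore.  (the near shore: 2S 0Z; the far shore: 3S 3Z)
6. 1 zombie ← the near shore.  (the near shore: 2S 1Z; the far shore: 3S 2Z)
7. 2 scientists and 1 zombie → the far shore.  (the near shore: 0S 0Z; the far shore: 5S 3Z)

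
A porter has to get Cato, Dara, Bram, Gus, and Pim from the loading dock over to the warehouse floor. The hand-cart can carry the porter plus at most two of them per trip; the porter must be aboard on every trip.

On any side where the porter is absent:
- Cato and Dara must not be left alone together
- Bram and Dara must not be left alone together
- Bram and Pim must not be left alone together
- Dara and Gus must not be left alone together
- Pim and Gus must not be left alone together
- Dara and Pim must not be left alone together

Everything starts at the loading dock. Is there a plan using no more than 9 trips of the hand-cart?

Yes

Yes — this plan uses 7 crossings (≤ 9):
1. Porter goes to the warehouse floor with Dara and Pim.  [the loading dock: Bram, Cato, Gus | the warehouse floor: Dara, Pim]
2. Porter goes back to the loading dock with Dara.  [the loading dock: Bram, Cato, Dara, Gus | the warehouse floor: Pim]
3. Porter goes to the warehouse floor with Cato and Dara.  [the loading dock: Bram, Gus | the warehouse floor: Cato, Dara, Pim]
4. Porter goes back to the loading dock with Dara.  [the loading dock: Bram, Dara, Gus | the warehouse floor: Cato, Pim]
5. Porter goes to the warehouse floor with Bram and Gus.  [the loading dock: Dara | the warehouse floor: Bram, Cato, Gus, Pim]
6. Porter goes back to the loading dock with Pim.  [the loading dock: Dara, Pim | the warehouse floor: Bram, Cato, Gus]
7. Porter goes to the warehouse floor with Dara and Pim.  [the loading dock: — | the warehouse floor: Bram, Cato, Dara, Gus, Pim]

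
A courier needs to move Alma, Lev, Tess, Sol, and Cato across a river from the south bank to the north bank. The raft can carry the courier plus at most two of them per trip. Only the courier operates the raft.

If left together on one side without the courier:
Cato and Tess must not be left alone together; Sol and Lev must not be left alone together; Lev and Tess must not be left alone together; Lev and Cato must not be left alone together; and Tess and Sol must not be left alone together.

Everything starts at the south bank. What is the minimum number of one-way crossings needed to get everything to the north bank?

Counting alone: the courier can take at most 2 across per trip to the north bank, so moving all 5 needs at least 3 loaded trips out, with a return between consecutive ones — at least 5 crossings.
The safety rule pushes this higher. Following every safe sequence of crossings, the most of the 5 that can be at the north bank as the raft arrives there on crossing 5 is 4 — never all 5.
So no plan with fewer than 7 crossings exists, and this one achieves 7:
1. Courier goes to the north bank with Lev and Tess.  [the south bank: Alma, Cato, Sol | the north bank: Lev, Tess]
2. Courier goes back to the south bank with Lev.  [the south bank: Alma, Cato, Lev, Sol | the north bank: Tess]
3. Courier goes to the north bank with Alma and Lev.  [the south bank: Cato, Sol | the north bank: Alma, Lev, Tess]
4. Courier goes back to the south bank with Lev.  [the south bank: Cato, Lev, Sol | the north bank: Alma, Tess]
5. Courier goes to the north bank with Cato and Sol.  [the south bank: Lev | the north bank: Alma, Cato, Sol, Tess]
6. Courier goes back to the south bank with Tess.  [the south bank: Lev, Tess | the north bank: Alma, Cato, Sol]
7. Courier goes to the north bank with Lev and Tess.  [the south bank: — | the north bank: Alma, Cato, Lev, Sol, Tess]

7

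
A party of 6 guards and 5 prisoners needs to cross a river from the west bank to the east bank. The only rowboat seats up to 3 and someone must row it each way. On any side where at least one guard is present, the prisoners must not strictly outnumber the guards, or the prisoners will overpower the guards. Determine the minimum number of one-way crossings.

Counting alone: each trip to the east bank takes at most 3 across and each return brings at least 1 back, so after t trips out (and t−1 returns) at most 3t − (t−1) of the 11 are across; that first reaches 11 at t = 5, so at least 9 crossings are needed.
The plan below uses exactly 9 crossings, so it is optimal:
1. 3 prisoners → the east bank.  (the west bank: 6G 2P; the east bank: 0G 3P)
2. 1 prisoner ← the west bank.  (the west bank: 6G 3P; the east bank: 0G 2P)
3. 3 guards → the east bank.  (the west bank: 3G 3P; the east bank: 3G 2P)
4. 1 guard ← the west bank.  (the west bank: 4G 3P; the east bank: 2G 2P)
5. 2 guards and 1 prisoner → the east bank.  (the west bank: 2G 2P; the east bank: 4G 3P)
6. 1 guard ← the west bank.  (the west bank: 3G 2P; the east bank: 3G 3P)
7. 2 guards and 1 prisoner → the east bank.  (the west bank: 1G 1P; the east bank: 5G 4P)
8. 1 guard ← the west bank.  (the west bank: 2G 1P; the east bank: 4G 4P)
9. 2 guards and 1 prisoner → the east bank.  (the west bank: 0G 0P; the east bank: 6G 5P)

9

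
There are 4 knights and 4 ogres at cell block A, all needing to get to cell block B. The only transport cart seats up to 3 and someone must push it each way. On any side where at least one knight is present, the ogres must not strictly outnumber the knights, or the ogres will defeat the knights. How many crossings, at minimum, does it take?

Counting alone: each trip to cell block B takes at most 3 across and each return brings at least 1 back, so after t trips out (and t−1 returns) at most 3t − (t−1) of the 8 are across; that first reaches 8 at t = 4, so at least 7 crossings are needed.
The safety rule pushes this higher. Following every safe sequence of crossings, the most of the 8 that can be at cell block B as the transport cart arrives there on crossing 7 is 7 — never all 8.
So no plan with fewer than 9 crossings exists, and this one achieves 9:
1. 2 ogres → cell block B.  (cell block A: 4K 2O; cell block B: 0K 2O)
2. 1 ogre ← cell block A.  (cell block A: 4K 3O; cell block B: 0K 1O)
3. 3 ogres → cell block B.  (cell block A: 4K 0O; cell block B: 0K 4O)
4. 1 ogre ← cell block A.  (cell block A: 4K 1O; cell block B: 0K 3O)
5. 3 knights → cell block B.  (cell block A: 1K 1O; cell block B: 3K 3O)
6. 1 knight and 1 ogre ← cell block A.  (cell block A: 2K 2O; cell block B: 2K 2O)
7. 2 knights → cell block B.  (cell block A: 0K 2O; cell block B: 4K 2O)
8. 1 ogre ← cell block A.  (cell block A: 0K 3O; cell block B: 4K 1O)
9. 3 ogres → cell block B.  (cell block A: 0K 0O; cell block B: 4K 4O)

9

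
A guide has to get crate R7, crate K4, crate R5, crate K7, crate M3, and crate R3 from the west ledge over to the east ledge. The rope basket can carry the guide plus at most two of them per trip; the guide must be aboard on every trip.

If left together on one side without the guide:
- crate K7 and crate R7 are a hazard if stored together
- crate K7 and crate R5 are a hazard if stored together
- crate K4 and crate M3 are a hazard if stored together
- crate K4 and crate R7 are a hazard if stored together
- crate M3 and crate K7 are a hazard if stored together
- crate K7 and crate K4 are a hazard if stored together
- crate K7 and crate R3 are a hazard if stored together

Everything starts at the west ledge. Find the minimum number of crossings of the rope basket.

Counting alone: the guide can take at most 2 across per trip to the east ledge, so moving all 6 needs at least 3 loaded trips out, with a return between consecutive ones — at least 5 crossings.
The safety rule pushes this higher. Following every safe sequence of crossings, the most of the 6 that can be at the east ledge as the rope basket arrives there on crossings 5, 7 is 4, 5 respectively — never all 6.
So no plan with fewer than 9 crossings exists, and this one achieves 9:
1. Guide goes to the east ledge with crate K4 and crate K7.  [the west ledge: crate M3, crate R3, crate R5, crate R7 | the east ledge: crate K4, crate K7]
2. Guide goes back to the west ledge with crate K4.  [the west ledge: crate K4, crate M3, crate R3, crate R5, crate R7 | the east ledge: crate K7]
3. Guide goes to the east ledge with crate M3 and crate R7.  [the west ledge: crate K4, crate R3, crate R5 | the east ledge: crate K7, crate M3, crate R7]
4. Guide goes back to the west ledge with crate K7.  [the west ledge: crate K4, crate K7, crate R3, crate R5 | the east ledge: crate M3, crate R7]
5. Guide goes to the east ledge with crate K7 and crate R5.  [the west ledge: crate K4, crate R3 | the east ledge: crate K7, crate M3, crate R5, crate R7]
6. Guide goes back to the west ledge with crate K7.  [the west ledge: crate K4, crate K7, crate R3 | the east ledge: crate M3, crate R5, crate R7]
7. Guide goes to the east ledge with crate K4 and crate R3.  [the west ledge: crate K7 | the east ledge: crate K4, crate M3, crate R3, crate R5, crate R7]
8. Guide goes back to the west ledge with crate K4.  [the west ledge: crate K4, crate K7 | the east ledge: crate M3, crate R3, crate R5, crate R7]
9. Guide goes to the east ledge with crate K4 and crate K7.  [the west ledge: — | the east ledge: crate K4, crate K7, crate M3, crate R3, crate R5, crate R7]

9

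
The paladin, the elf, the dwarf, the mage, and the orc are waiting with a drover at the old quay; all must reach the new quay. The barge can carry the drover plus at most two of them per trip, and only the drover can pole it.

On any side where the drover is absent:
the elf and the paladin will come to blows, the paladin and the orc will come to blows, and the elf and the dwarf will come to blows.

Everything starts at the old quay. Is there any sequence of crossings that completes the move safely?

Yes

1. Drover goes to the new quay with the elf and the paladin.
2. Drover goes back to the old quay with the paladin.
3. Drover goes to the new quay with the mage and the orc.
4. Drover goes back to the old quay alone.
5. Drover goes to the new quay with the dwarf and the paladin.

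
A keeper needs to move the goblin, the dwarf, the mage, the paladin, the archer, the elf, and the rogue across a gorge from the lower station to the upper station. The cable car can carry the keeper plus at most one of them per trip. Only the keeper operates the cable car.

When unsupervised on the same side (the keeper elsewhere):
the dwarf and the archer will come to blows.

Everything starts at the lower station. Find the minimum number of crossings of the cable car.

13

Counting alone: the keeper can take at most 1 across per trip to the upper station, so moving all 7 needs at least 7 loaded trips out, with a return between consecutive ones — at least 13 crossings.
The plan below uses exactly 13 crossings, so it is optimal:
1. Keeper goes to the upper station with the dwarf.  [the lower station: the archer, the elf, the goblin, the mage, the paladin, the rogue | the upper station: the dwarf]
2. Keeper goes back to the lower station alone.  [the lower station: the archer, the elf, the goblin, the mage, the paladin, the rogue | the upper station: the dwarf]
3. Keeper goes to the upper station with the goblin.  [the lower station: the archer, the elf, the mage, the paladin, the rogue | the upper station: the dwarf, the goblin]
4. Keeper goes back to the lower station alone.  [the lower station: the archer, the elf, the mage, the paladin, the rogue | the upper station: the dwarf, the goblin]
5. Keeper goes to the upper station with the mage.  [the lower station: the archer, the elf, the paladin, the rogue | the upper station: the dwarf, the goblin, the mage]
6. Keeper goes back to the lower station alone.  [the lower station: the archer, the elf, the paladin, the rogue | the upper station: the dwarf, the goblin, the mage]
7. Keeper goes to the upper station with the paladin.  [the lower station: the archer, the elf, the rogue | the upper station: the dwarf, the goblin, the mage, the paladin]
8. Keeper goes back to the lower station alone.  [the lower station: the archer, the elf, the rogue | the upper station: the dwarf, the goblin, the mage, the paladin]
9. Keeper goes to the upper station with the elf.  [the lower station: the archer, the rogue | the upper station: the dwarf, the elf, the goblin, the mage, the paladin]
10. Keeper goes back to the lower station alone.  [the lower station: the archer, the rogue | the upper station: the dwarf, the elf, the goblin, the mage, the paladin]
11. Keeper goes to the upper station with the rogue.  [the lower station: the archer | the upper station: the dwarf, the elf, the goblin, the mage, the paladin, the rogue]
12. Keeper goes back to the lower station alone.  [the lower station: the archer | the upper station: the dwarf, the elf, the goblin, the mage, the paladin, the rogue]
13. Keeper goes to the upper station with the archer.  [the lower station: — | the upper station: the archer, the dwarf, the elf, the goblin, the mage, the paladin, the rogue]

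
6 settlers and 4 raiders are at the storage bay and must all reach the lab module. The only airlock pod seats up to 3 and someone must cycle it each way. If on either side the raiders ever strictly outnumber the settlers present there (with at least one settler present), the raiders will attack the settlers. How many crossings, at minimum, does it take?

Counting alone: each trip to the lab module takes at most 3 across and each return brings at least 1 back, so after t trips out (and t−1 returns) at most 3t − (t−1) of the 10 are across; that first reaches 10 at t = 5, so at least 9 crossings are needed.
The plan below uses exactly 9 crossings, so it is optimal:
1. 2 raiders → the lab module.  (the storage bay: 6S 2R; the lab module: 0S 2R)
2. 1 raider ← the storage bay.  (the storage bay: 6S 3R; the lab module: 0S 1R)
3. 3 raiders → the lab module.  (the storage bay: 6S 0R; the lab module: 0S 4R)
4. 1 raider ← the storage bay.  (the storage bay: 6S 1R; the lab module: 0S 3R)
5. 3 settlers → the lab module.  (the storage bay: 3S 1R; the lab module: 3S 3R)
6. 1 raider ← the storage bay.  (the storage bay: 3S 2R; the lab module: 3S 2R)
7. 1 settler and 2 raiders → the lab module.  (the storage bay: 2S 0R; the lab module: 4S 4R)
8. 1 raider ← the storage bay.  (the storage bay: 2S 1R; the lab module: 4S 3R)
9. 2 settlers and 1 raider → the lab module.  (the storage bay: 0S 0R; the lab module: 6S 4R)

9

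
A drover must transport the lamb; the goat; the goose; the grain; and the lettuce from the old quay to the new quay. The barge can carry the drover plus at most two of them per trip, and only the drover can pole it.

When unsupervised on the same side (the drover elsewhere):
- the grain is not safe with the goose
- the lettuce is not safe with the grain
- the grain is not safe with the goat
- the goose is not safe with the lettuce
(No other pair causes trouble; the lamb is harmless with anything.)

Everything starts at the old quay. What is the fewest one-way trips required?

Counting alone: the drover can take at most 2 across per trip to the new quay, so moving all 5 needs at least 3 loaded trips out, with a return between consecutive ones — at least 5 crossings.
The safety rule pushes this higher. Following every safe sequence of crossings, the most of the 5 that can be at the new quay as the barge arrives there on crossing 5 is 4 — never all 5.
So no plan with fewer than 7 crossings exists, and this one achieves 7:
1. Drover goes to the new quay with the goose and the grain.  [the old quay: the goat, the lamb, the lettuce | the new quay: the goose, the grain]
2. Drover goes back to the old quay with the goose.  [the old quay: the goat, the goose, the lamb, the lettuce | the new quay: the grain]
3. Drover goes to the new quay with the goose and the lamb.  [the old quay: the goat, the lettuce | the new quay: the goose, the grain, the lamb]
4. Drover goes back to the old quay with the goose.  [the old quay: the goat, the goose, the lettuce | the new quay: the grain, the lamb]
5. Drover goes to the new quay with the goat and the goose.  [the old quay: the lettuce | the new quay: the goat, the goose, the grain, the lamb]
6. Drover goes back to the old quay with the grain.  [the old quay: the grain, the lettuce | the new quay: the goat, the goose, the lamb]
7. Drover goes to the new quay with the grain and the lettuce.  [the old quay: — | the new quay: the goat, the goose, the grain, the lamb, the lettuce]

7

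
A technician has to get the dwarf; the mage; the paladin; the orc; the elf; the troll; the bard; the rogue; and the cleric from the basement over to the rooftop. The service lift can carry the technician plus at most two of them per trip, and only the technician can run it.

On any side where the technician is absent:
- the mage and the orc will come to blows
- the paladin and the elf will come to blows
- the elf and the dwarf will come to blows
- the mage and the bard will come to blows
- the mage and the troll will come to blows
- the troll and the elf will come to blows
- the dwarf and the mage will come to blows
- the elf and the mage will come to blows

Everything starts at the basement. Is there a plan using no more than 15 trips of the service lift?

Yes

Yes — this plan uses 15 crossings (≤ 15):
1. Technician goes to the rooftop with the elf and the mage.  [the basement: the bard, the cleric, the dwarf, the orc, the paladin, the rogue, the troll | the rooftop: the elf, the mage]
2. Technician goes back to the basement with the mage.  [the basement: the bard, the cleric, the dwarf, the mage, the orc, the paladin, the rogue, the troll | the rooftop: the elf]
3. Technician goes to the rooftop with the mage and the paladin.  [the basement: the bard, the cleric, the dwarf, the orc, the rogue, the troll | the rooftop: the elf, the mage, the paladin]
4. Technician goes back to the basement with the elf.  [the basement: the bard, the cleric, the dwarf, the elf, the orc, the rogue, the troll | the rooftop: the mage, the paladin]
5. Technician goes to the rooftop with the dwarf and the troll.  [the basement: the bard, the cleric, the elf, the orc, the rogue | the rooftop: the dwarf, the mage, the paladin, the troll]
6. Technician goes back to the basement with the mage.  [the basement: the bard, the cleric, the elf, the mage, the orc, the rogue | the rooftop: the dwarf, the paladin, the troll]
7. Technician goes to the rooftop with the mage and the orc.  [the basement: the bard, the cleric, the elf, the rogue | the rooftop: the dwarf, the mage, the orc, the paladin, the troll]
8. Technician goes back to the basement with the mage.  [the basement: the bard, the cleric, the elf, the mage, the rogue | the rooftop: the dwarf, the orc, the paladin, the troll]
9. Technician goes to the rooftop with the bard and the mage.  [the basement: the cleric, the elf, the rogue | the rooftop: the bard, the dwarf, the mage, the orc, the paladin, the troll]
10. Technician goes back to the basement with the mage.  [the basement: the cleric, the elf, the mage, the rogue | the rooftop: the bard, the dwarf, the orc, the paladin, the troll]
11. Technician goes to the rooftop with the mage and the rogue.  [the basement: the cleric, the elf | the rooftop: the bard, the dwarf, the mage, the orc, the paladin, the rogue, the troll]
12. Technician goes back to the basement with the mage.  [the basement: the cleric, the elf, the mage | the rooftop: the bard, the dwarf, the orc, the paladin, the rogue, the troll]
13. Technician goes to the rooftop with the cleric and the mage.  [the basement: the elf | the rooftop: the bard, the cleric, the dwarf, the mage, the orc, the paladin, the rogue, the troll]
14. Technician goes back to the basement with the mage.  [the basement: the elf, the mage | the rooftop: the bard, the cleric, the dwarf, the orc, the paladin, the rogue, the troll]
15. Technician goes to the rooftop with the elf and the mage.  [the basement: — | the rooftop: the bard, the cleric, the dwarf, the elf, the mage, the orc, the paladin, the rogue, the troll]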